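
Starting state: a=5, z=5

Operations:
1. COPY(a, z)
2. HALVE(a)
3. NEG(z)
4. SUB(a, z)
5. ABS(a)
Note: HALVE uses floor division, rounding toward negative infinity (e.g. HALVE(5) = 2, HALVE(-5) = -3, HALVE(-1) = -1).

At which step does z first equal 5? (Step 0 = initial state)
Step 0

Tracing z:
Initial: z = 5 ← first occurrence
After step 1: z = 5
After step 2: z = 5
After step 3: z = -5
After step 4: z = -5
After step 5: z = -5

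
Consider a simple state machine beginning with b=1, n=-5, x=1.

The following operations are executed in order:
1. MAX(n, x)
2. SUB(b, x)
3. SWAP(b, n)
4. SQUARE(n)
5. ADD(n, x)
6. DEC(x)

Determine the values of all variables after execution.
{b: 1, n: 1, x: 0}

Step-by-step execution:
Initial: b=1, n=-5, x=1
After step 1 (MAX(n, x)): b=1, n=1, x=1
After step 2 (SUB(b, x)): b=0, n=1, x=1
After step 3 (SWAP(b, n)): b=1, n=0, x=1
After step 4 (SQUARE(n)): b=1, n=0, x=1
After step 5 (ADD(n, x)): b=1, n=1, x=1
After step 6 (DEC(x)): b=1, n=1, x=0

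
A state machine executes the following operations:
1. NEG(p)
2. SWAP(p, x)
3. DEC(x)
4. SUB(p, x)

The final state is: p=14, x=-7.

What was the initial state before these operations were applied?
p=6, x=7

Working backwards:
Final state: p=14, x=-7
Before step 4 (SUB(p, x)): p=7, x=-7
Before step 3 (DEC(x)): p=7, x=-6
Before step 2 (SWAP(p, x)): p=-6, x=7
Before step 1 (NEG(p)): p=6, x=7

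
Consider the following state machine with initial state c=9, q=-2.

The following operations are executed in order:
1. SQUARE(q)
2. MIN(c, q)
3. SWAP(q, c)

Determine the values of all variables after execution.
{c: 4, q: 4}

Step-by-step execution:
Initial: c=9, q=-2
After step 1 (SQUARE(q)): c=9, q=4
After step 2 (MIN(c, q)): c=4, q=4
After step 3 (SWAP(q, c)): c=4, q=4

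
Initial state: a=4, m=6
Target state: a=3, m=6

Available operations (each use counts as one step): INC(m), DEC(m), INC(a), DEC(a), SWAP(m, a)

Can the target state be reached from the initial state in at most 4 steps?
Yes

Path (1 step): DEC(a)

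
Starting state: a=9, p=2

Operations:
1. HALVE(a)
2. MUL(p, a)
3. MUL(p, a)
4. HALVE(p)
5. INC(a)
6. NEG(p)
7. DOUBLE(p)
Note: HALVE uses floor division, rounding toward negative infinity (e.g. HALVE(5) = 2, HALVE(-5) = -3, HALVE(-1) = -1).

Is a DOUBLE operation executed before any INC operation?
No

First DOUBLE: step 7
First INC: step 5
Since 7 > 5, INC comes first.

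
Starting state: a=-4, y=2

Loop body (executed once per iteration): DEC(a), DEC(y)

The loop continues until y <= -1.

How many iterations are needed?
3

Tracing iterations:
Initial: a=-4, y=2
After iteration 1: a=-5, y=1
After iteration 2: a=-6, y=0
After iteration 3: a=-7, y=-1
y <= -1 now holds, so the loop exits after 3 iterations.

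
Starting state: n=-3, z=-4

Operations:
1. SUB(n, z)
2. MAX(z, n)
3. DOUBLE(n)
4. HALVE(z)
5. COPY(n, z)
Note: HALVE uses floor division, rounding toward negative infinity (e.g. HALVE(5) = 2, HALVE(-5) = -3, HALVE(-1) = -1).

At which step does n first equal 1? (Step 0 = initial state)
Step 1

Tracing n:
Initial: n = -3
After step 1: n = 1 ← first occurrence
After step 2: n = 1
After step 3: n = 2
After step 4: n = 2
After step 5: n = 0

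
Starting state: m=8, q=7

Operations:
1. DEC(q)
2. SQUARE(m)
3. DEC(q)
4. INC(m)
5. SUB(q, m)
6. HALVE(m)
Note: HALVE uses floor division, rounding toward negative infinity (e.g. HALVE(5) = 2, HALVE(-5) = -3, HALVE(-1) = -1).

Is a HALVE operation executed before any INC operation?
No

First HALVE: step 6
First INC: step 4
Since 6 > 4, INC comes first.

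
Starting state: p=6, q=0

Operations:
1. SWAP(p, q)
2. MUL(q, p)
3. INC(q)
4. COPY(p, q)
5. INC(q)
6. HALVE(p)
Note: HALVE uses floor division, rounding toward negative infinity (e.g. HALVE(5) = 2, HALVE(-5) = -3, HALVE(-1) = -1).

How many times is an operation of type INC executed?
2

Counting INC operations:
Step 3: INC(q) ← INC
Step 5: INC(q) ← INC
Total: 2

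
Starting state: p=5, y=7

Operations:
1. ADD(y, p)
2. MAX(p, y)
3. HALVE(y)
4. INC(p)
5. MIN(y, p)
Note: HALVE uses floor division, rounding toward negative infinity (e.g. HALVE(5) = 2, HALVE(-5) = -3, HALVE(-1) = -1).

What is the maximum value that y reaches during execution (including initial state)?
12

Values of y at each step:
Initial: y = 7
After step 1: y = 12 ← maximum
After step 2: y = 12
After step 3: y = 6
After step 4: y = 6
After step 5: y = 6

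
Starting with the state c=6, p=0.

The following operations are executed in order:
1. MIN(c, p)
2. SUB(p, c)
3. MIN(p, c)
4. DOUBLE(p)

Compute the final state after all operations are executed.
{c: 0, p: 0}

Step-by-step execution:
Initial: c=6, p=0
After step 1 (MIN(c, p)): c=0, p=0
After step 2 (SUB(p, c)): c=0, p=0
After step 3 (MIN(p, c)): c=0, p=0
After step 4 (DOUBLE(p)): c=0, p=0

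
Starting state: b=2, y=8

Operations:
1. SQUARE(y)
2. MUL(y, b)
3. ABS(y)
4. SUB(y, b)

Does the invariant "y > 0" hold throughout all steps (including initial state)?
Yes

The invariant holds at every step.

State at each step:
Initial: b=2, y=8
After step 1: b=2, y=64
After step 2: b=2, y=128
After step 3: b=2, y=128
After step 4: b=2, y=126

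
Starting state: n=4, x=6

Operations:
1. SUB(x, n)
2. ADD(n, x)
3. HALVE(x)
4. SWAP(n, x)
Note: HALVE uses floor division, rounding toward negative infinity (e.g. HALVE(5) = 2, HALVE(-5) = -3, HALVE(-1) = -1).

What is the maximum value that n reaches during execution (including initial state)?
6

Values of n at each step:
Initial: n = 4
After step 1: n = 4
After step 2: n = 6 ← maximum
After step 3: n = 6
After step 4: n = 1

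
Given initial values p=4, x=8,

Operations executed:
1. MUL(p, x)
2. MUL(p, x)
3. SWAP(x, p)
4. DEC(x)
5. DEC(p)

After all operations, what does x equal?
x = 255

Tracing execution:
Step 1: MUL(p, x) → x = 8
Step 2: MUL(p, x) → x = 8
Step 3: SWAP(x, p) → x = 256
Step 4: DEC(x) → x = 255
Step 5: DEC(p) → x = 255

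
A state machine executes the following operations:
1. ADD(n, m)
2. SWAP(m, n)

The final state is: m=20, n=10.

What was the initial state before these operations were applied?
m=10, n=10

Working backwards:
Final state: m=20, n=10
Before step 2 (SWAP(m, n)): m=10, n=20
Before step 1 (ADD(n, m)): m=10, n=10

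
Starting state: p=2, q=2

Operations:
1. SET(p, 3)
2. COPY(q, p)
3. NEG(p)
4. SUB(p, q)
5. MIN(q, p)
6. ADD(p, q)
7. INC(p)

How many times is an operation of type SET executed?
1

Counting SET operations:
Step 1: SET(p, 3) ← SET
Total: 1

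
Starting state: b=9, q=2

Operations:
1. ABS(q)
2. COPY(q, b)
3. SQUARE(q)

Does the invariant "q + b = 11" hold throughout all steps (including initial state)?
No, violated after step 2

The invariant is violated after step 2.

State at each step:
Initial: b=9, q=2
After step 1: b=9, q=2
After step 2: b=9, q=9
After step 3: b=9, q=81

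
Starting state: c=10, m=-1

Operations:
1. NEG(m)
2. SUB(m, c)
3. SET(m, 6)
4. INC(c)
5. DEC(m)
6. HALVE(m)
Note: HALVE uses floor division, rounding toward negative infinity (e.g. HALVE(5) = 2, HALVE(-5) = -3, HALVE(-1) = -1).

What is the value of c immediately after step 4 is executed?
c = 11

Tracing c through execution:
Initial: c = 10
After step 1 (NEG(m)): c = 10
After step 2 (SUB(m, c)): c = 10
After step 3 (SET(m, 6)): c = 10
After step 4 (INC(c)): c = 11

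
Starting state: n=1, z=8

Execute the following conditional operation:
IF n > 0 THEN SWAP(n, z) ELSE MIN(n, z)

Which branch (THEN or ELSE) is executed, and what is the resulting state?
Branch: THEN, Final state: n=8, z=1

Evaluating condition: n > 0
n = 1
Condition is True, so THEN branch executes
After SWAP(n, z): n=8, z=1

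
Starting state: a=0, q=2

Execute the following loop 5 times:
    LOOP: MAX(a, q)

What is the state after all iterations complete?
a=2, q=2

Iteration trace:
Start: a=0, q=2
After iteration 1: a=2, q=2
After iteration 2: a=2, q=2
After iteration 3: a=2, q=2
After iteration 4: a=2, q=2
After iteration 5: a=2, q=2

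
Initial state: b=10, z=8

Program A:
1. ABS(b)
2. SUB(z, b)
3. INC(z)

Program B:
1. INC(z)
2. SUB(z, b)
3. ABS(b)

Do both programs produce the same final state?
Yes

Program A final state: b=10, z=-1
Program B final state: b=10, z=-1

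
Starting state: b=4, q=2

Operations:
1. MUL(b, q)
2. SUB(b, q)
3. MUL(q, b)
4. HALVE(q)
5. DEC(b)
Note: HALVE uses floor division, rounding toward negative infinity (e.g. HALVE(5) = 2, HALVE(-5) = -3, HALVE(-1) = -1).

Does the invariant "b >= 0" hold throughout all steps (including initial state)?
Yes

The invariant holds at every step.

State at each step:
Initial: b=4, q=2
After step 1: b=8, q=2
After step 2: b=6, q=2
After step 3: b=6, q=12
After step 4: b=6, q=6
After step 5: b=5, q=6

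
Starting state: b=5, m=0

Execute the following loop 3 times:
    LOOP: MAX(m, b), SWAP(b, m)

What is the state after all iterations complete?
b=5, m=5

Iteration trace:
Start: b=5, m=0
After iteration 1: b=5, m=5
After iteration 2: b=5, m=5
After iteration 3: b=5, m=5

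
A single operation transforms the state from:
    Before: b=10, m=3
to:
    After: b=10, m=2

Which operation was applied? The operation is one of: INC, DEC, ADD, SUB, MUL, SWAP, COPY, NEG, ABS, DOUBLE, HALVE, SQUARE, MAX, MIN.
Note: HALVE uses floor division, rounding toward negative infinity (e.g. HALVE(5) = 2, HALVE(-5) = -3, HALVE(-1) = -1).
DEC(m)

Analyzing the change:
Before: b=10, m=3
After: b=10, m=2
Variable m changed from 3 to 2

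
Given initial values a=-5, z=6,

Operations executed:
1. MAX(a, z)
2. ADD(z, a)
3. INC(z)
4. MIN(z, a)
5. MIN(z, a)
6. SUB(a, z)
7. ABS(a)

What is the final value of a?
a = 0

Tracing execution:
Step 1: MAX(a, z) → a = 6
Step 2: ADD(z, a) → a = 6
Step 3: INC(z) → a = 6
Step 4: MIN(z, a) → a = 6
Step 5: MIN(z, a) → a = 6
Step 6: SUB(a, z) → a = 0
Step 7: ABS(a) → a = 0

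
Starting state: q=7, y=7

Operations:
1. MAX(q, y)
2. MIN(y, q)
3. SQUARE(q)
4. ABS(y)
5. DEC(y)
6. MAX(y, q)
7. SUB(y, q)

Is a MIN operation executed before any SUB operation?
Yes

First MIN: step 2
First SUB: step 7
Since 2 < 7, MIN comes first.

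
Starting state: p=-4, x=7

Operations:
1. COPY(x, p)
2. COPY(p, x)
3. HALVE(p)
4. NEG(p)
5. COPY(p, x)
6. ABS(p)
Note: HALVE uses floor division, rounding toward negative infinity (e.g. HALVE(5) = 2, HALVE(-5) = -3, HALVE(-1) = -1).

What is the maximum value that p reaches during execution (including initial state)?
4

Values of p at each step:
Initial: p = -4
After step 1: p = -4
After step 2: p = -4
After step 3: p = -2
After step 4: p = 2
After step 5: p = -4
After step 6: p = 4 ← maximum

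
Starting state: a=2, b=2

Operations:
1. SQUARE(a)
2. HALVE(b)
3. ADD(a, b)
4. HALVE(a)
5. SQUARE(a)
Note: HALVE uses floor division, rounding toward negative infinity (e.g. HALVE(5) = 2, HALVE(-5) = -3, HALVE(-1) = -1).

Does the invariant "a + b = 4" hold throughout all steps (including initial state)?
No, violated after step 1

The invariant is violated after step 1.

State at each step:
Initial: a=2, b=2
After step 1: a=4, b=2
After step 2: a=4, b=1
After step 3: a=5, b=1
After step 4: a=2, b=1
After step 5: a=4, b=1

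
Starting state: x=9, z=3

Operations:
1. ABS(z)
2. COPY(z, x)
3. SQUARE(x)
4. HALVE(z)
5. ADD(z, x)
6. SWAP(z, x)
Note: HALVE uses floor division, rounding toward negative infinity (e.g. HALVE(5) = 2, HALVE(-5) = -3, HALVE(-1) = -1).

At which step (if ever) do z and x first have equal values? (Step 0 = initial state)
Step 2

z and x first become equal after step 2.

Comparing values at each step:
Initial: z=3, x=9
After step 1: z=3, x=9
After step 2: z=9, x=9 ← equal!
After step 3: z=9, x=81
After step 4: z=4, x=81
After step 5: z=85, x=81
After step 6: z=81, x=85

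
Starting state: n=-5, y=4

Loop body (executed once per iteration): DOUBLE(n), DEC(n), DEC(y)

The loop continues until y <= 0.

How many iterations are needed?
4

Tracing iterations:
Initial: n=-5, y=4
After iteration 1: n=-11, y=3
After iteration 2: n=-23, y=2
After iteration 3: n=-47, y=1
After iteration 4: n=-95, y=0
y <= 0 now holds, so the loop exits after 4 iterations.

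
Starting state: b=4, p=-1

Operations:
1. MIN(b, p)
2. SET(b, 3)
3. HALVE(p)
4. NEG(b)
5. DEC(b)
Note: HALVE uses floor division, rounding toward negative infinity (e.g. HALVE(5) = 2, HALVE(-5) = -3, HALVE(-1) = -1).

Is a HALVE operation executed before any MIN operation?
No

First HALVE: step 3
First MIN: step 1
Since 3 > 1, MIN comes first.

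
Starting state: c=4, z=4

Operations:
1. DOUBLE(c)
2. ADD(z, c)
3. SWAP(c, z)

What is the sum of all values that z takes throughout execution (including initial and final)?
28

Values of z at each step:
Initial: z = 4
After step 1: z = 4
After step 2: z = 12
After step 3: z = 8
Sum = 4 + 4 + 12 + 8 = 28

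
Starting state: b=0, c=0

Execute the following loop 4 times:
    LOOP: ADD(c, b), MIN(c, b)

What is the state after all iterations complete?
b=0, c=0

Iteration trace:
Start: b=0, c=0
After iteration 1: b=0, c=0
After iteration 2: b=0, c=0
After iteration 3: b=0, c=0
After iteration 4: b=0, c=0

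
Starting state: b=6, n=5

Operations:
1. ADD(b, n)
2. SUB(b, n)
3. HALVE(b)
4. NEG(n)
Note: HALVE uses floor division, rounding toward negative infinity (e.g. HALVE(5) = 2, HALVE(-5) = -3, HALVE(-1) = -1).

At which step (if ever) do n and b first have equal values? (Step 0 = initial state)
Never

n and b never become equal during execution.

Comparing values at each step:
Initial: n=5, b=6
After step 1: n=5, b=11
After step 2: n=5, b=6
After step 3: n=5, b=3
After step 4: n=-5, b=3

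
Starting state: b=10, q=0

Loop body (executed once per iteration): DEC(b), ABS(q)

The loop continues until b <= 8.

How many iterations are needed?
2

Tracing iterations:
Initial: b=10, q=0
After iteration 1: b=9, q=0
After iteration 2: b=8, q=0
b <= 8 now holds, so the loop exits after 2 iterations.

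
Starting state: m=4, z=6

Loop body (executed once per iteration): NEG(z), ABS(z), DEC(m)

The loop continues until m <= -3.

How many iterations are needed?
7

Tracing iterations:
Initial: m=4, z=6
After iteration 1: m=3, z=6
After iteration 2: m=2, z=6
After iteration 3: m=1, z=6
After iteration 4: m=0, z=6
After iteration 5: m=-1, z=6
After iteration 6: m=-2, z=6
After iteration 7: m=-3, z=6
m <= -3 now holds, so the loop exits after 7 iterations.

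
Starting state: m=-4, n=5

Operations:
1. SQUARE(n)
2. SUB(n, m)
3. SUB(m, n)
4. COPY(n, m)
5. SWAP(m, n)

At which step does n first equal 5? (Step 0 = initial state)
Step 0

Tracing n:
Initial: n = 5 ← first occurrence
After step 1: n = 25
After step 2: n = 29
After step 3: n = 29
After step 4: n = -33
After step 5: n = -33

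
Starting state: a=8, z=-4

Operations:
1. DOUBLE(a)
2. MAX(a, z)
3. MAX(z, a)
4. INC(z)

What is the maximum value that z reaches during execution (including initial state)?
17

Values of z at each step:
Initial: z = -4
After step 1: z = -4
After step 2: z = -4
After step 3: z = 16
After step 4: z = 17 ← maximum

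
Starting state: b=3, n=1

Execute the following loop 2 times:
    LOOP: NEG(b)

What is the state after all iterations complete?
b=3, n=1

Iteration trace:
Start: b=3, n=1
After iteration 1: b=-3, n=1
After iteration 2: b=3, n=1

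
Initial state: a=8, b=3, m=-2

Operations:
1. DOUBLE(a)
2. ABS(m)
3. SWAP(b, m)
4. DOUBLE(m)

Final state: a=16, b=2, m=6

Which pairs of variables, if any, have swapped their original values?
None

Comparing initial and final values:
m: -2 → 6
a: 8 → 16
b: 3 → 2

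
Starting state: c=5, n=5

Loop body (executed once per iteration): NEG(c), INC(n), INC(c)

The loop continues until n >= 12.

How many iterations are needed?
7

Tracing iterations:
Initial: c=5, n=5
After iteration 1: c=-4, n=6
After iteration 2: c=5, n=7
After iteration 3: c=-4, n=8
After iteration 4: c=5, n=9
After iteration 5: c=-4, n=10
After iteration 6: c=5, n=11
After iteration 7: c=-4, n=12
n >= 12 now holds, so the loop exits after 7 iterations.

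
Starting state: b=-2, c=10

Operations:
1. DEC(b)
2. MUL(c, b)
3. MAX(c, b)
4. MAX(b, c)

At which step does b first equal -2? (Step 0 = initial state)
Step 0

Tracing b:
Initial: b = -2 ← first occurrence
After step 1: b = -3
After step 2: b = -3
After step 3: b = -3
After step 4: b = -3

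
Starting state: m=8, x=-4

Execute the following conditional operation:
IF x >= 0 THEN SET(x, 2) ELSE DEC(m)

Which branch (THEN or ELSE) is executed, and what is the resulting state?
Branch: ELSE, Final state: m=7, x=-4

Evaluating condition: x >= 0
x = -4
Condition is False, so ELSE branch executes
After DEC(m): m=7, x=-4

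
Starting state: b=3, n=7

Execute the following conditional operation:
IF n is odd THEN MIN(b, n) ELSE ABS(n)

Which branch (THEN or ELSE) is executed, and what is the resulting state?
Branch: THEN, Final state: b=3, n=7

Evaluating condition: n is odd
Condition is True, so THEN branch executes
After MIN(b, n): b=3, n=7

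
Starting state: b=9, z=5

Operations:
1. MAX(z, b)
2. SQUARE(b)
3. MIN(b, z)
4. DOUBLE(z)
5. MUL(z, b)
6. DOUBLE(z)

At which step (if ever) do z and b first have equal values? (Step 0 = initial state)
Step 1

z and b first become equal after step 1.

Comparing values at each step:
Initial: z=5, b=9
After step 1: z=9, b=9 ← equal!
After step 2: z=9, b=81
After step 3: z=9, b=9 ← equal!
After step 4: z=18, b=9
After step 5: z=162, b=9
After step 6: z=324, b=9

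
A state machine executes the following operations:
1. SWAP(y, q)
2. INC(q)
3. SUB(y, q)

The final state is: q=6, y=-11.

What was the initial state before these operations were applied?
q=-5, y=5

Working backwards:
Final state: q=6, y=-11
Before step 3 (SUB(y, q)): q=6, y=-5
Before step 2 (INC(q)): q=5, y=-5
Before step 1 (SWAP(y, q)): q=-5, y=5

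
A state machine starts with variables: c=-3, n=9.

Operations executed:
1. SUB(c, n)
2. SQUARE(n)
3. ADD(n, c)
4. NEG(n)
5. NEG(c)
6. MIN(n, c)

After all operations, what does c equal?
c = 12

Tracing execution:
Step 1: SUB(c, n) → c = -12
Step 2: SQUARE(n) → c = -12
Step 3: ADD(n, c) → c = -12
Step 4: NEG(n) → c = -12
Step 5: NEG(c) → c = 12
Step 6: MIN(n, c) → c = 12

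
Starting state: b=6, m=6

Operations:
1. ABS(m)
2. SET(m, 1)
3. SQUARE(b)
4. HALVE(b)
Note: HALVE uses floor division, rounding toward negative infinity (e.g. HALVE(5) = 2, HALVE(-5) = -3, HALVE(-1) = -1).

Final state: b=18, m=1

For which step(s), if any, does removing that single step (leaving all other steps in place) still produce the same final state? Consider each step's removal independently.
Step(s) 1

Testing removal of each single step:
Without step 1: final = b=18, m=1 (same)
Without step 2: final = b=18, m=6 (different)
Without step 3: final = b=3, m=1 (different)
Without step 4: final = b=36, m=1 (different)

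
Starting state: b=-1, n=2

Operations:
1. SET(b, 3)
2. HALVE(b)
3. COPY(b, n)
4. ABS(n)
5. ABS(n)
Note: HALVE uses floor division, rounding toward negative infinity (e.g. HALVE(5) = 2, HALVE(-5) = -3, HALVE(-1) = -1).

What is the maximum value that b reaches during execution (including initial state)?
3

Values of b at each step:
Initial: b = -1
After step 1: b = 3 ← maximum
After step 2: b = 1
After step 3: b = 2
After step 4: b = 2
After step 5: b = 2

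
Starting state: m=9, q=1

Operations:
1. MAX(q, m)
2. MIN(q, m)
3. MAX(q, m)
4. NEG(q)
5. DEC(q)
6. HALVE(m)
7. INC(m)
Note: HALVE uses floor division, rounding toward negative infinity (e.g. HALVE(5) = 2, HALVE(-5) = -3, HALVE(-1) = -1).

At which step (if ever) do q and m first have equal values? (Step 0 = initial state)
Step 1

q and m first become equal after step 1.

Comparing values at each step:
Initial: q=1, m=9
After step 1: q=9, m=9 ← equal!
After step 2: q=9, m=9 ← equal!
After step 3: q=9, m=9 ← equal!
After step 4: q=-9, m=9
After step 5: q=-10, m=9
After step 6: q=-10, m=4
After step 7: q=-10, m=5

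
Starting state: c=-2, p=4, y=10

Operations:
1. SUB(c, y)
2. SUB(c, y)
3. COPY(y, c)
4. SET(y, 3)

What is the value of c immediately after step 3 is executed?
c = -22

Tracing c through execution:
Initial: c = -2
After step 1 (SUB(c, y)): c = -12
After step 2 (SUB(c, y)): c = -22
After step 3 (COPY(y, c)): c = -22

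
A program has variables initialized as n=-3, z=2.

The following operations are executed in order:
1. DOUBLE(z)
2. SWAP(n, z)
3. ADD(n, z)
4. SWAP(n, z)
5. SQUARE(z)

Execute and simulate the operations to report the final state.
{n: -3, z: 1}

Step-by-step execution:
Initial: n=-3, z=2
After step 1 (DOUBLE(z)): n=-3, z=4
After step 2 (SWAP(n, z)): n=4, z=-3
After step 3 (ADD(n, z)): n=1, z=-3
After step 4 (SWAP(n, z)): n=-3, z=1
After step 5 (SQUARE(z)): n=-3, z=1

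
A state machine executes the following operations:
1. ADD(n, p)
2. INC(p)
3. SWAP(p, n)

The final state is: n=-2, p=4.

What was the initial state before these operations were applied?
n=7, p=-3

Working backwards:
Final state: n=-2, p=4
Before step 3 (SWAP(p, n)): n=4, p=-2
Before step 2 (INC(p)): n=4, p=-3
Before step 1 (ADD(n, p)): n=7, p=-3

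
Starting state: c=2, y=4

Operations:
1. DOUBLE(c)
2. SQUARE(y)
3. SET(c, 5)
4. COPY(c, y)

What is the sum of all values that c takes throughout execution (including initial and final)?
31

Values of c at each step:
Initial: c = 2
After step 1: c = 4
After step 2: c = 4
After step 3: c = 5
After step 4: c = 16
Sum = 2 + 4 + 4 + 5 + 16 = 31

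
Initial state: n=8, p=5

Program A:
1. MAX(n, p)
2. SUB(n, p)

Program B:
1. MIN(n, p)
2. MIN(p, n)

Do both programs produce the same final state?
No

Program A final state: n=3, p=5
Program B final state: n=5, p=5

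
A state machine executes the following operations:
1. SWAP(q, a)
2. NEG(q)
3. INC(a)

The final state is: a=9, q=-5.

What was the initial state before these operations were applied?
a=5, q=8

Working backwards:
Final state: a=9, q=-5
Before step 3 (INC(a)): a=8, q=-5
Before step 2 (NEG(q)): a=8, q=5
Before step 1 (SWAP(q, a)): a=5, q=8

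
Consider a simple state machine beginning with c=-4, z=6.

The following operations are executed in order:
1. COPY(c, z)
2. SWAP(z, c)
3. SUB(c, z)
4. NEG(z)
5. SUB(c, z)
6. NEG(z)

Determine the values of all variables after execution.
{c: 6, z: 6}

Step-by-step execution:
Initial: c=-4, z=6
After step 1 (COPY(c, z)): c=6, z=6
After step 2 (SWAP(z, c)): c=6, z=6
After step 3 (SUB(c, z)): c=0, z=6
After step 4 (NEG(z)): c=0, z=-6
After step 5 (SUB(c, z)): c=6, z=-6
After step 6 (NEG(z)): c=6, z=6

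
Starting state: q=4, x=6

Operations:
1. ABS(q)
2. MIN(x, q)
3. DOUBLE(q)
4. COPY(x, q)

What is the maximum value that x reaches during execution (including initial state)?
8

Values of x at each step:
Initial: x = 6
After step 1: x = 6
After step 2: x = 4
After step 3: x = 4
After step 4: x = 8 ← maximum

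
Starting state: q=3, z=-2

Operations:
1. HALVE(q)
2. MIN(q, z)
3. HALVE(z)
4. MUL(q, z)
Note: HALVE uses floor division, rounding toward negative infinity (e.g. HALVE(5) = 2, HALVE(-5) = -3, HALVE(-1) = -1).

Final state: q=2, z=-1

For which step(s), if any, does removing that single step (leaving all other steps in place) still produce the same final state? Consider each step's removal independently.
Step(s) 1

Testing removal of each single step:
Without step 1: final = q=2, z=-1 (same)
Without step 2: final = q=-1, z=-1 (different)
Without step 3: final = q=4, z=-2 (different)
Without step 4: final = q=-2, z=-1 (different)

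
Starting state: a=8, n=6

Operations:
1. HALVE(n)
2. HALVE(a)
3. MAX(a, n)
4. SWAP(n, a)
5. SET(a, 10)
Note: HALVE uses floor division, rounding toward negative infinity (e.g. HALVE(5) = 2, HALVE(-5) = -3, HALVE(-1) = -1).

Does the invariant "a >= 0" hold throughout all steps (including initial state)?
Yes

The invariant holds at every step.

State at each step:
Initial: a=8, n=6
After step 1: a=8, n=3
After step 2: a=4, n=3
After step 3: a=4, n=3
After step 4: a=3, n=4
After step 5: a=10, n=4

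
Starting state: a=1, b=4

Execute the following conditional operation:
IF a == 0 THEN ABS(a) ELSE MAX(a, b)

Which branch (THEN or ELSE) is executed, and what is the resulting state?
Branch: ELSE, Final state: a=4, b=4

Evaluating condition: a == 0
a = 1
Condition is False, so ELSE branch executes
After MAX(a, b): a=4, b=4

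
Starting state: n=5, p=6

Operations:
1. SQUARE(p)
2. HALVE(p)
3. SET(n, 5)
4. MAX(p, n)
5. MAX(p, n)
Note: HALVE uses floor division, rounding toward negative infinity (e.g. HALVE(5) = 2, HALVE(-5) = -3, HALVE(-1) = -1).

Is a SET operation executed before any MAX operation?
Yes

First SET: step 3
First MAX: step 4
Since 3 < 4, SET comes first.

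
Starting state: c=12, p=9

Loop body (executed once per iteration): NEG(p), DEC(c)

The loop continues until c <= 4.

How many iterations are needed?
8

Tracing iterations:
Initial: c=12, p=9
After iteration 1: c=11, p=-9
After iteration 2: c=10, p=9
After iteration 3: c=9, p=-9
After iteration 4: c=8, p=9
After iteration 5: c=7, p=-9
After iteration 6: c=6, p=9
After iteration 7: c=5, p=-9
After iteration 8: c=4, p=9
c <= 4 now holds, so the loop exits after 8 iterations.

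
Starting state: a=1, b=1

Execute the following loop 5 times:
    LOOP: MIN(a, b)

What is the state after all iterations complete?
a=1, b=1

Iteration trace:
Start: a=1, b=1
After iteration 1: a=1, b=1
After iteration 2: a=1, b=1
After iteration 3: a=1, b=1
After iteration 4: a=1, b=1
After iteration 5: a=1, b=1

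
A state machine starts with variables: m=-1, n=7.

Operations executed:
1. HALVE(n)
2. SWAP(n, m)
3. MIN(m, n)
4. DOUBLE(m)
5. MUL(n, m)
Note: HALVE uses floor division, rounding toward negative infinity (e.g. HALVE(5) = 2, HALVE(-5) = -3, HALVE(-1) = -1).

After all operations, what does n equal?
n = 2

Tracing execution:
Step 1: HALVE(n) → n = 3
Step 2: SWAP(n, m) → n = -1
Step 3: MIN(m, n) → n = -1
Step 4: DOUBLE(m) → n = -1
Step 5: MUL(n, m) → n = 2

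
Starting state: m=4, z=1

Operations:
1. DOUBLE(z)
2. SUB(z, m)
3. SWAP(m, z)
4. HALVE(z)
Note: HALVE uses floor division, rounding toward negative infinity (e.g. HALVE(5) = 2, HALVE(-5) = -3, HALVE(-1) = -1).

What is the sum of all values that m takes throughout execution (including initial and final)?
8

Values of m at each step:
Initial: m = 4
After step 1: m = 4
After step 2: m = 4
After step 3: m = -2
After step 4: m = -2
Sum = 4 + 4 + 4 + -2 + -2 = 8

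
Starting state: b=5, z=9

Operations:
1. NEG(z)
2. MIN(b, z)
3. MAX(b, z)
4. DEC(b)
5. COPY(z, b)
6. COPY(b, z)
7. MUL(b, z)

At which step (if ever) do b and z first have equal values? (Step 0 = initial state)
Step 2

b and z first become equal after step 2.

Comparing values at each step:
Initial: b=5, z=9
After step 1: b=5, z=-9
After step 2: b=-9, z=-9 ← equal!
After step 3: b=-9, z=-9 ← equal!
After step 4: b=-10, z=-9
After step 5: b=-10, z=-10 ← equal!
After step 6: b=-10, z=-10 ← equal!
After step 7: b=100, z=-10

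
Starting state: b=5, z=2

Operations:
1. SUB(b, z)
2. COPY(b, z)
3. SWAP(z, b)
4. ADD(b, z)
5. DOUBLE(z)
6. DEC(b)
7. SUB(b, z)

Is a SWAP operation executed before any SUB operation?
No

First SWAP: step 3
First SUB: step 1
Since 3 > 1, SUB comes first.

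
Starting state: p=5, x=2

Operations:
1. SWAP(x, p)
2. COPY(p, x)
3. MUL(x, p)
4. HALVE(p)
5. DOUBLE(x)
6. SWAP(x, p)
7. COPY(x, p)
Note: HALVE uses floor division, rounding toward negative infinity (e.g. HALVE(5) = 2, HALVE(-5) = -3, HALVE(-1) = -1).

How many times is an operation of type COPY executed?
2

Counting COPY operations:
Step 2: COPY(p, x) ← COPY
Step 7: COPY(x, p) ← COPY
Total: 2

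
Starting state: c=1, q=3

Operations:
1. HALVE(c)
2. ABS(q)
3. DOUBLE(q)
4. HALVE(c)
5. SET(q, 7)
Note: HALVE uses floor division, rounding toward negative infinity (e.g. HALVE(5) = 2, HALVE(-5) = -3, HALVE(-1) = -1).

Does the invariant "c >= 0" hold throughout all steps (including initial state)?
Yes

The invariant holds at every step.

State at each step:
Initial: c=1, q=3
After step 1: c=0, q=3
After step 2: c=0, q=3
After step 3: c=0, q=6
After step 4: c=0, q=6
After step 5: c=0, q=7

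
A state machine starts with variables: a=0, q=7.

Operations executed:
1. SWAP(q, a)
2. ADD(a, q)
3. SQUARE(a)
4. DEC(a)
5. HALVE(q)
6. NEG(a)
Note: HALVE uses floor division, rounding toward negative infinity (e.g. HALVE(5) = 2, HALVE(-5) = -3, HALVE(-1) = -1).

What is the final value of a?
a = -48

Tracing execution:
Step 1: SWAP(q, a) → a = 7
Step 2: ADD(a, q) → a = 7
Step 3: SQUARE(a) → a = 49
Step 4: DEC(a) → a = 48
Step 5: HALVE(q) → a = 48
Step 6: NEG(a) → a = -48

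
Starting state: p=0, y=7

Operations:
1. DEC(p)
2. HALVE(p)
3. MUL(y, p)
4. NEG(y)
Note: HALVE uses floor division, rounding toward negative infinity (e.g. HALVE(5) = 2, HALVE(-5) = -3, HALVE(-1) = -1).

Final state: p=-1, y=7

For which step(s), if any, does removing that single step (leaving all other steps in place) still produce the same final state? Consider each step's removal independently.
Step(s) 2

Testing removal of each single step:
Without step 1: final = p=0, y=0 (different)
Without step 2: final = p=-1, y=7 (same)
Without step 3: final = p=-1, y=-7 (different)
Without step 4: final = p=-1, y=-7 (different)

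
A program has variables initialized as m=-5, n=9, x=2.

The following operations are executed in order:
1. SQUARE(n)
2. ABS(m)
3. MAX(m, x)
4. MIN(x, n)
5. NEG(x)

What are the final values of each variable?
{m: 5, n: 81, x: -2}

Step-by-step execution:
Initial: m=-5, n=9, x=2
After step 1 (SQUARE(n)): m=-5, n=81, x=2
After step 2 (ABS(m)): m=5, n=81, x=2
After step 3 (MAX(m, x)): m=5, n=81, x=2
After step 4 (MIN(x, n)): m=5, n=81, x=2
After step 5 (NEG(x)): m=5, n=81, x=-2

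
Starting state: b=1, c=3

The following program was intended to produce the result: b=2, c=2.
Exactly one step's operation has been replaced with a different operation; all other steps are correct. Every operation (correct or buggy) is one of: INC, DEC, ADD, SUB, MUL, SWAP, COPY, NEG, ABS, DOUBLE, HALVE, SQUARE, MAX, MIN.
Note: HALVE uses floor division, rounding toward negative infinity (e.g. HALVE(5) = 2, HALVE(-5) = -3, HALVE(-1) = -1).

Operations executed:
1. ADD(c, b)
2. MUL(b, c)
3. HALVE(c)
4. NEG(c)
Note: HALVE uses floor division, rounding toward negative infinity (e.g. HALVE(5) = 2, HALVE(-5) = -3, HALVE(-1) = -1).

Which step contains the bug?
Step 4

Trace with buggy code:
Initial: b=1, c=3
After step 1: b=1, c=4
After step 2: b=4, c=4
After step 3: b=4, c=2
After step 4: b=4, c=-2
Actual final b=4, c=-2 ≠ expected b=2, c=2.
Step 4 is the only position where a single-operation replacement can produce the expected result.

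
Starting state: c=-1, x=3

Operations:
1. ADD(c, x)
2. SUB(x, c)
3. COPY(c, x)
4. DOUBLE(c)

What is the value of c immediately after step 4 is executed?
c = 2

Tracing c through execution:
Initial: c = -1
After step 1 (ADD(c, x)): c = 2
After step 2 (SUB(x, c)): c = 2
After step 3 (COPY(c, x)): c = 1
After step 4 (DOUBLE(c)): c = 2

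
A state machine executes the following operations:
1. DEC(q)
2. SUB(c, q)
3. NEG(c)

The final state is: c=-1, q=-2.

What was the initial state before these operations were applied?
c=-1, q=-1

Working backwards:
Final state: c=-1, q=-2
Before step 3 (NEG(c)): c=1, q=-2
Before step 2 (SUB(c, q)): c=-1, q=-2
Before step 1 (DEC(q)): c=-1, q=-1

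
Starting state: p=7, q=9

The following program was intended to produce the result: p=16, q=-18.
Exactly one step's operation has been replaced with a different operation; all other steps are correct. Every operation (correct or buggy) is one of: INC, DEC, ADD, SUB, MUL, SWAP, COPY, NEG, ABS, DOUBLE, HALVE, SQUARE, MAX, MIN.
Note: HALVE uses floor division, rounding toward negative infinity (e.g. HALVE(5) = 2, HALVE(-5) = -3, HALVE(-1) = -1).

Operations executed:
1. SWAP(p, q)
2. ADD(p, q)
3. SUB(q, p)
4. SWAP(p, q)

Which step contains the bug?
Step 4

Trace with buggy code:
Initial: p=7, q=9
After step 1: p=9, q=7
After step 2: p=16, q=7
After step 3: p=16, q=-9
After step 4: p=-9, q=16
Actual final p=-9, q=16 ≠ expected p=16, q=-18.
Step 4 is the only position where a single-operation replacement can produce the expected result.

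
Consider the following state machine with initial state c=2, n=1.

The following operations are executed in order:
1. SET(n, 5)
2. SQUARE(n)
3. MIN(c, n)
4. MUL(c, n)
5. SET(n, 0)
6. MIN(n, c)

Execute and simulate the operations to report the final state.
{c: 50, n: 0}

Step-by-step execution:
Initial: c=2, n=1
After step 1 (SET(n, 5)): c=2, n=5
After step 2 (SQUARE(n)): c=2, n=25
After step 3 (MIN(c, n)): c=2, n=25
After step 4 (MUL(c, n)): c=50, n=25
After step 5 (SET(n, 0)): c=50, n=0
After step 6 (MIN(n, c)): c=50, n=0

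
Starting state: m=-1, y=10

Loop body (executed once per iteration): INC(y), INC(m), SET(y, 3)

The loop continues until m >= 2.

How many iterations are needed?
3

Tracing iterations:
Initial: m=-1, y=10
After iteration 1: m=0, y=3
After iteration 2: m=1, y=3
After iteration 3: m=2, y=3
m >= 2 now holds, so the loop exits after 3 iterations.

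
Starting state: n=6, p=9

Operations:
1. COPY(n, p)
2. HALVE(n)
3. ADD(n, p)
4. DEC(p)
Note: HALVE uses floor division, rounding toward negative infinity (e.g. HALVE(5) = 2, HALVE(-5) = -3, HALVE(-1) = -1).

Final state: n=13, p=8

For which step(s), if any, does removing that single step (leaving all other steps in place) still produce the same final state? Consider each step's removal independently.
None - removing any single step changes the final result

Testing removal of each single step:
Without step 1: final = n=12, p=8 (different)
Without step 2: final = n=18, p=8 (different)
Without step 3: final = n=4, p=8 (different)
Without step 4: final = n=13, p=9 (different)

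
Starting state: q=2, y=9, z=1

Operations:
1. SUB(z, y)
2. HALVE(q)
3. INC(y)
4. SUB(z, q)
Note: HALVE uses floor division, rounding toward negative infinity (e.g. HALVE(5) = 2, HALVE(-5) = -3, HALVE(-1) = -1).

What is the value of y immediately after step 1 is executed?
y = 9

Tracing y through execution:
Initial: y = 9
After step 1 (SUB(z, y)): y = 9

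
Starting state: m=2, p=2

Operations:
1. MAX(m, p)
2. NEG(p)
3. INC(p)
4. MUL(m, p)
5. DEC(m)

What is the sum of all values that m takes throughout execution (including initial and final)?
3

Values of m at each step:
Initial: m = 2
After step 1: m = 2
After step 2: m = 2
After step 3: m = 2
After step 4: m = -2
After step 5: m = -3
Sum = 2 + 2 + 2 + 2 + -2 + -3 = 3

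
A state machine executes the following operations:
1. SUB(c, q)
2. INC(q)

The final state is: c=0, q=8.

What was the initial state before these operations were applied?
c=7, q=7

Working backwards:
Final state: c=0, q=8
Before step 2 (INC(q)): c=0, q=7
Before step 1 (SUB(c, q)): c=7, q=7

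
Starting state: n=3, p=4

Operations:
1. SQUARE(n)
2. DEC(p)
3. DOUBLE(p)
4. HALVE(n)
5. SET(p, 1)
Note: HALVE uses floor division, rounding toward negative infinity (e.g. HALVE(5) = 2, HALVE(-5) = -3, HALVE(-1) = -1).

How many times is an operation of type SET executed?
1

Counting SET operations:
Step 5: SET(p, 1) ← SET
Total: 1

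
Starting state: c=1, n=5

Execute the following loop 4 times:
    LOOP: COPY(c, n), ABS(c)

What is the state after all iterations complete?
c=5, n=5

Iteration trace:
Start: c=1, n=5
After iteration 1: c=5, n=5
After iteration 2: c=5, n=5
After iteration 3: c=5, n=5
After iteration 4: c=5, n=5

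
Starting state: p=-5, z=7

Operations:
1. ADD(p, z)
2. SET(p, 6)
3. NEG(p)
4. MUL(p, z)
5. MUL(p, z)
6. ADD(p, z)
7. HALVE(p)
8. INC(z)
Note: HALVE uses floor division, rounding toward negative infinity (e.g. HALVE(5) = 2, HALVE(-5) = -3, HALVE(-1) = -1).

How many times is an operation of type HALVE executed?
1

Counting HALVE operations:
Step 7: HALVE(p) ← HALVE
Total: 1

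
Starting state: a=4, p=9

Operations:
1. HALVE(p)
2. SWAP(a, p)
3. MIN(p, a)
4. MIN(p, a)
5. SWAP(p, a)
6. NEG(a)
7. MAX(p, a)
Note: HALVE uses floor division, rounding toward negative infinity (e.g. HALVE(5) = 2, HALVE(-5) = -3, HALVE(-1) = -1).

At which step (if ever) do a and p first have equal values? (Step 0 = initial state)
Step 1

a and p first become equal after step 1.

Comparing values at each step:
Initial: a=4, p=9
After step 1: a=4, p=4 ← equal!
After step 2: a=4, p=4 ← equal!
After step 3: a=4, p=4 ← equal!
After step 4: a=4, p=4 ← equal!
After step 5: a=4, p=4 ← equal!
After step 6: a=-4, p=4
After step 7: a=-4, p=4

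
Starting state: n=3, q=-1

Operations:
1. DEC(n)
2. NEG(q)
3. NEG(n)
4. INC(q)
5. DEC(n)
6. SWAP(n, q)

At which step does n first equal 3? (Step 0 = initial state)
Step 0

Tracing n:
Initial: n = 3 ← first occurrence
After step 1: n = 2
After step 2: n = 2
After step 3: n = -2
After step 4: n = -2
After step 5: n = -3
After step 6: n = 2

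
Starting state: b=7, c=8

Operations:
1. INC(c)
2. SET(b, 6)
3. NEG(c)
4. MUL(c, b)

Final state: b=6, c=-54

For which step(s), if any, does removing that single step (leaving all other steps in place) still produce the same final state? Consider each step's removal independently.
None - removing any single step changes the final result

Testing removal of each single step:
Without step 1: final = b=6, c=-48 (different)
Without step 2: final = b=7, c=-63 (different)
Without step 3: final = b=6, c=54 (different)
Without step 4: final = b=6, c=-9 (different)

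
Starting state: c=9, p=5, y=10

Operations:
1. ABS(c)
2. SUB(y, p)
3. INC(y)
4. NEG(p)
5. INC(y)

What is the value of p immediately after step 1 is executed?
p = 5

Tracing p through execution:
Initial: p = 5
After step 1 (ABS(c)): p = 5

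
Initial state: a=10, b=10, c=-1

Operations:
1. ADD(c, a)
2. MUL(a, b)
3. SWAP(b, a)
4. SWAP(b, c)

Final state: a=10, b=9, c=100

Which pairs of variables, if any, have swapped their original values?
None

Comparing initial and final values:
a: 10 → 10
c: -1 → 100
b: 10 → 9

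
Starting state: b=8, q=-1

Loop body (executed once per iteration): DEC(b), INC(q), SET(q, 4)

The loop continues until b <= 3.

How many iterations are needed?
5

Tracing iterations:
Initial: b=8, q=-1
After iteration 1: b=7, q=4
After iteration 2: b=6, q=4
After iteration 3: b=5, q=4
After iteration 4: b=4, q=4
After iteration 5: b=3, q=4
b <= 3 now holds, so the loop exits after 5 iterations.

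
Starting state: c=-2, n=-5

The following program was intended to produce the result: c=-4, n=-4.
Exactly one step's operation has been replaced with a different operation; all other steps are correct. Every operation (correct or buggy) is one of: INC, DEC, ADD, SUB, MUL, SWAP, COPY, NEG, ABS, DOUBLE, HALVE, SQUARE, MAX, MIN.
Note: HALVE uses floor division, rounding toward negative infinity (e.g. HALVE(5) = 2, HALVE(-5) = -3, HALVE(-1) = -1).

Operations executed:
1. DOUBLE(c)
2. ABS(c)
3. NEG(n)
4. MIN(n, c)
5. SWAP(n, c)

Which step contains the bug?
Step 2

Trace with buggy code:
Initial: c=-2, n=-5
After step 1: c=-4, n=-5
After step 2: c=4, n=-5
After step 3: c=4, n=5
After step 4: c=4, n=4
After step 5: c=4, n=4
Actual final c=4, n=4 ≠ expected c=-4, n=-4.
Step 2 is the only position where a single-operation replacement can produce the expected result.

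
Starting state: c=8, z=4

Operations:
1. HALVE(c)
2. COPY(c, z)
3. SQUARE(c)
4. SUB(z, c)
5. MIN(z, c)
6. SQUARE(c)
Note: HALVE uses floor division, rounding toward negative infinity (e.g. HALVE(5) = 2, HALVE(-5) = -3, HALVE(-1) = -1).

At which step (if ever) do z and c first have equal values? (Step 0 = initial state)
Step 1

z and c first become equal after step 1.

Comparing values at each step:
Initial: z=4, c=8
After step 1: z=4, c=4 ← equal!
After step 2: z=4, c=4 ← equal!
After step 3: z=4, c=16
After step 4: z=-12, c=16
After step 5: z=-12, c=16
After step 6: z=-12, c=256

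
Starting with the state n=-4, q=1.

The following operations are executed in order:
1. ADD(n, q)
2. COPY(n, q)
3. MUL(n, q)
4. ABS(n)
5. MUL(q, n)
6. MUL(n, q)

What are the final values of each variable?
{n: 1, q: 1}

Step-by-step execution:
Initial: n=-4, q=1
After step 1 (ADD(n, q)): n=-3, q=1
After step 2 (COPY(n, q)): n=1, q=1
After step 3 (MUL(n, q)): n=1, q=1
After step 4 (ABS(n)): n=1, q=1
After step 5 (MUL(q, n)): n=1, q=1
After step 6 (MUL(n, q)): n=1, q=1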